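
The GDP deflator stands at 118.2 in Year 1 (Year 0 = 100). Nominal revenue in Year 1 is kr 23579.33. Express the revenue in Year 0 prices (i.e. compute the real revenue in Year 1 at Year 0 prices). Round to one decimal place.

19948.7

Real = Nominal ÷ (Index/100) = 23579.33 ÷ (118.2/100)
     = 23579.33 ÷ 1.182 = 19948.6717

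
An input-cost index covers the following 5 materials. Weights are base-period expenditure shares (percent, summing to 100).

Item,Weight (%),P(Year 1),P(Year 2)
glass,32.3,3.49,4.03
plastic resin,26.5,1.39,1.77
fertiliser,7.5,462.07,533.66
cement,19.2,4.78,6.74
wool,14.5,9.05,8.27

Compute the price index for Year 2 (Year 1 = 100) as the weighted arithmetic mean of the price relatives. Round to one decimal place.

glass: 32.3 × (4.03/3.49) = 32.3 × 1.154728 = 37.2977
plastic resin: 26.5 × (1.77/1.39) = 26.5 × 1.273381 = 33.7446
fertiliser: 7.5 × (533.66/462.07) = 7.5 × 1.154933 = 8.6620
cement: 19.2 × (6.74/4.78) = 19.2 × 1.410042 = 27.0728
wool: 14.5 × (8.27/9.05) = 14.5 × 0.913812 = 13.2503
Index = Σ wᵢ·(p₁ᵢ/p₀ᵢ) = 37.2977 + 33.7446 + 8.6620 + 27.0728 + 13.2503 = 120.0274

120.0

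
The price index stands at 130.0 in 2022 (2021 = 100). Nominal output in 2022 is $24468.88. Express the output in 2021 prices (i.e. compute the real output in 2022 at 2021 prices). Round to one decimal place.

18822.2

Real = Nominal ÷ (Index/100) = 24468.88 ÷ (130.0/100)
     = 24468.88 ÷ 1.300 = 18822.2154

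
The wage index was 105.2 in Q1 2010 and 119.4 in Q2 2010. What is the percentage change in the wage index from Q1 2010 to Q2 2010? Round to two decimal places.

Change = (119.4 − 105.2) / 105.2 × 100
       = 14.2 / 105.2 × 100 = 13.4981%

13.50%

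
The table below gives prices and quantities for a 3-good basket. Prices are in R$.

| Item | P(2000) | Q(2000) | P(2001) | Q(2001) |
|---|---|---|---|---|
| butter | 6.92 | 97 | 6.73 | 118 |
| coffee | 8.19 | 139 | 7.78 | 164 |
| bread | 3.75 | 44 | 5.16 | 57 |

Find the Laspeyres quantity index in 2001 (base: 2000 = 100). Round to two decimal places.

Laspeyres quantity index uses base-period prices as weights.
ΣP(2000)·Q(2001) = 6.92×118 + 8.19×164 + 3.75×57 = 816.56 + 1343.16 + 213.75 = 2373.47
ΣP(2000)·Q(2000) = 6.92×97 + 8.19×139 + 3.75×44 = 671.24 + 1138.41 + 165 = 1974.65
Index = 2373.47 / 1974.65 × 100 = 120.1970

120.20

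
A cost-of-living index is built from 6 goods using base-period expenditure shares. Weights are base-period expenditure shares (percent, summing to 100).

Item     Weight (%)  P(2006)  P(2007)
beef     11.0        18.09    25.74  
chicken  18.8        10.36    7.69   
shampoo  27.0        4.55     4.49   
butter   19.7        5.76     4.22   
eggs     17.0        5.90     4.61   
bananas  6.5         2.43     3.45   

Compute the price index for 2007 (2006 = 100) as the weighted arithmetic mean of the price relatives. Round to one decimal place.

93.2

beef: 11.0 × (25.74/18.09) = 11.0 × 1.422886 = 15.6517
chicken: 18.8 × (7.69/10.36) = 18.8 × 0.742278 = 13.9548
shampoo: 27.0 × (4.49/4.55) = 27.0 × 0.986813 = 26.6440
butter: 19.7 × (4.22/5.76) = 19.7 × 0.732639 = 14.4330
eggs: 17.0 × (4.61/5.90) = 17.0 × 0.781356 = 13.2831
bananas: 6.5 × (3.45/2.43) = 6.5 × 1.419753 = 9.2284
Index = Σ wᵢ·(p₁ᵢ/p₀ᵢ) = 15.6517 + 13.9548 + 26.6440 + 14.4330 + 13.2831 + 9.2284 = 93.1950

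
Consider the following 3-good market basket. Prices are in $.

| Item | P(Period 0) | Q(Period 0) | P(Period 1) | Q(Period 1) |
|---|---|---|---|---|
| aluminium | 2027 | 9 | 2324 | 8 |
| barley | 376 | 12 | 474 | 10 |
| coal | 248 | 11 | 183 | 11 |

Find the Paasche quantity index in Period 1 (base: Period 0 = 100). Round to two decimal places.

88.57

Paasche quantity index uses current-period prices as weights.
ΣP(Period 1)·Q(Period 1) = 2324×8 + 474×10 + 183×11 = 18592 + 4740 + 2013 = 25345
ΣP(Period 1)·Q(Period 0) = 2324×9 + 474×12 + 183×11 = 20916 + 5688 + 2013 = 28617
Index = 25345 / 28617 × 100 = 88.5662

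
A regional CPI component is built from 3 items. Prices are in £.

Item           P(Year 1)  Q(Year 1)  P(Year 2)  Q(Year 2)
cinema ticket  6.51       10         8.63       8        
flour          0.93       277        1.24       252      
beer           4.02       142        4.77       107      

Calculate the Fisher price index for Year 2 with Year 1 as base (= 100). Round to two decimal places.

Laspeyres component (base-period weights):
ΣP(Year 2)Q(Year 1) = 8.63×10 + 1.24×277 + 4.77×142 = 86.3 + 343.48 + 677.34 = 1107.12
ΣP(Year 1)Q(Year 1) = 6.51×10 + 0.93×277 + 4.02×142 = 65.1 + 257.61 + 570.84 = 893.55
L = 1107.12 / 893.55 × 100 = 123.9013
Paasche component (current-period weights):
ΣP(Year 2)Q(Year 2) = 8.63×8 + 1.24×252 + 4.77×107 = 69.04 + 312.48 + 510.39 = 891.91
ΣP(Year 1)Q(Year 2) = 6.51×8 + 0.93×252 + 4.02×107 = 52.08 + 234.36 + 430.14 = 716.58
P = 891.91 / 716.58 × 100 = 124.4676
Fisher = √(L × P) = √(123.9013 × 124.4676) = 124.1841

124.18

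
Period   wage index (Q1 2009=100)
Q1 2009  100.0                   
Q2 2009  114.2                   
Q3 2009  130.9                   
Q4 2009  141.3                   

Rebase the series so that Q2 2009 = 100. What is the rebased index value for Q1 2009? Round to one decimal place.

87.6

Rebased(Q1 2009) = 100.0 / 114.2 × 100 = 87.5657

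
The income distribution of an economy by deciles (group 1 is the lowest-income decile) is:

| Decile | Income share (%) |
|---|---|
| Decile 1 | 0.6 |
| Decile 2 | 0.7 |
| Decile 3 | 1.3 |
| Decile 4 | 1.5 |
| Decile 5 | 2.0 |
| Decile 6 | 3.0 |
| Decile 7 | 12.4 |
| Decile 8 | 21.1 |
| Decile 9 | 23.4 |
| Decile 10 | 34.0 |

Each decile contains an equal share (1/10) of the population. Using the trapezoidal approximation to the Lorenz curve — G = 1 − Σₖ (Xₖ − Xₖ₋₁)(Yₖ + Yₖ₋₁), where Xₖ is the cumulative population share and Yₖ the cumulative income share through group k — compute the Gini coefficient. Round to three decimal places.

0.592

Cumulative income shares Yₖ: 0.0060, 0.0130, 0.0260, 0.0410, 0.0610, 0.0910, 0.2150, 0.4260, 0.6600, 1.0000
Σ (Xₖ−Xₖ₋₁)(Yₖ+Yₖ₋₁) = (1/10)(0.0060+0.0000) + (1/10)(0.0130+0.0060) + (1/10)(0.0260+0.0130) + (1/10)(0.0410+0.0260) + (1/10)(0.0610+0.0410) + (1/10)(0.0910+0.0610) + (1/10)(0.2150+0.0910) + (1/10)(0.4260+0.2150) + (1/10)(0.6600+0.4260) + (1/10)(1.0000+0.6600)
  = 0.0006 + 0.0019 + 0.0039 + 0.0067 + 0.0102 + 0.0152 + 0.0306 + 0.0641 + 0.1086 + 0.1660 = 0.4078
G = 1 − 0.4078 = 0.5922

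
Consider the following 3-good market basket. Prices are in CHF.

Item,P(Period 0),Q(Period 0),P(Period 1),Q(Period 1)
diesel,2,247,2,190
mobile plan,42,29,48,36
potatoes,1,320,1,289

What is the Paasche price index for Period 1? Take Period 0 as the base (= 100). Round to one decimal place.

109.9

Paasche price index uses current-period quantities as weights.
ΣP(Period 1)·Q(Period 1) = 2×190 + 48×36 + 1×289 = 380 + 1728 + 289 = 2397
ΣP(Period 0)·Q(Period 1) = 2×190 + 42×36 + 1×289 = 380 + 1512 + 289 = 2181
Index = 2397 / 2181 × 100 = 109.9037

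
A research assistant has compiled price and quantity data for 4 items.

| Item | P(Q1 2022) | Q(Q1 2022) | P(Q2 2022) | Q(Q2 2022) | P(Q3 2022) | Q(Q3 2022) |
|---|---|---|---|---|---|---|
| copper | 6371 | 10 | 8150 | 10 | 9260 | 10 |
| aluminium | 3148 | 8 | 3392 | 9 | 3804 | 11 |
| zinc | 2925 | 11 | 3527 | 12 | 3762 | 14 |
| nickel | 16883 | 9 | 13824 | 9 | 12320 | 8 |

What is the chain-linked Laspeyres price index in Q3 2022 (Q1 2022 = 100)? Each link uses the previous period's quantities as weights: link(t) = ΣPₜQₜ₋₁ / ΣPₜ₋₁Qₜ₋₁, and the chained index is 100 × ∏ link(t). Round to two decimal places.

Link Q1 2022→Q2 2022:
ΣP(Q2 2022)Q(Q1 2022) = 8150×10 + 3392×8 + 3527×11 + 13824×9 = 81500 + 27136 + 38797 + 124416 = 271849
ΣP(Q1 2022)Q(Q1 2022) = 6371×10 + 3148×8 + 2925×11 + 16883×9 = 63710 + 25184 + 32175 + 151947 = 273016
link = 271849/273016 = 0.995726
Link Q2 2022→Q3 2022:
ΣP(Q3 2022)Q(Q2 2022) = 9260×10 + 3804×9 + 3762×12 + 12320×9 = 92600 + 34236 + 45144 + 110880 = 282860
ΣP(Q2 2022)Q(Q2 2022) = 8150×10 + 3392×9 + 3527×12 + 13824×9 = 81500 + 30528 + 42324 + 124416 = 278768
link = 282860/278768 = 1.014679
Chained index = 100 × 0.995726 × 1.014679 = 101.0342

101.03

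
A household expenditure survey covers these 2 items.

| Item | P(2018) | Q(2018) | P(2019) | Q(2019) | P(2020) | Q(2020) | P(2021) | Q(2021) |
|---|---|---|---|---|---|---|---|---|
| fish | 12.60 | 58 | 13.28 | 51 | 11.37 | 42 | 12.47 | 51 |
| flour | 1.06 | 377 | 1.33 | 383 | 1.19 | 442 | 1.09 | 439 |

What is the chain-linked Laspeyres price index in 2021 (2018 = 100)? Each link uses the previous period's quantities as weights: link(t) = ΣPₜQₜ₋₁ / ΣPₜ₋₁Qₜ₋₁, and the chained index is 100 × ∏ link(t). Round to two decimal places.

98.37

Link 2018→2019:
ΣP(2019)Q(2018) = 13.28×58 + 1.33×377 = 770.24 + 501.41 = 1271.65
ΣP(2018)Q(2018) = 12.60×58 + 1.06×377 = 730.8 + 399.62 = 1130.42
link = 1271.65/1130.42 = 1.124936
Link 2019→2020:
ΣP(2020)Q(2019) = 11.37×51 + 1.19×383 = 579.87 + 455.77 = 1035.64
ΣP(2019)Q(2019) = 13.28×51 + 1.33×383 = 677.28 + 509.39 = 1186.67
link = 1035.64/1186.67 = 0.872728
Link 2020→2021:
ΣP(2021)Q(2020) = 12.47×42 + 1.09×442 = 523.74 + 481.78 = 1005.52
ΣP(2020)Q(2020) = 11.37×42 + 1.19×442 = 477.54 + 525.98 = 1003.52
link = 1005.52/1003.52 = 1.001993
Chained index = 100 × 1.124936 × 0.872728 × 1.001993 = 98.3720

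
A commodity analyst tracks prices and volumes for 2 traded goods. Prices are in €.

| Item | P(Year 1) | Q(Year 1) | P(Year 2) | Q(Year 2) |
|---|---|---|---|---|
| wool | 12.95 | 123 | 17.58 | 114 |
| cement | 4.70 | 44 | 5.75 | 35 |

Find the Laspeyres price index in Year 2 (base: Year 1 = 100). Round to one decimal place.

134.2

Laspeyres price index uses base-period quantities as weights.
ΣP(Year 2)·Q(Year 1) = 17.58×123 + 5.75×44 = 2162.34 + 253 = 2415.34
ΣP(Year 1)·Q(Year 1) = 12.95×123 + 4.70×44 = 1592.85 + 206.8 = 1799.65
Index = 2415.34 / 1799.65 × 100 = 134.2117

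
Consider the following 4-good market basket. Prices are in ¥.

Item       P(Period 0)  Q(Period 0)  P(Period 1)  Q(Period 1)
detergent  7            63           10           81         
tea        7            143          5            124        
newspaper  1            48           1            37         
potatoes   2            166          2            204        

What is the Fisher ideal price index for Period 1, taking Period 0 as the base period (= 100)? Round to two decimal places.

Laspeyres component (base-period weights):
ΣP(Period 1)Q(Period 0) = 10×63 + 5×143 + 1×48 + 2×166 = 630 + 715 + 48 + 332 = 1725
ΣP(Period 0)Q(Period 0) = 7×63 + 7×143 + 1×48 + 2×166 = 441 + 1001 + 48 + 332 = 1822
L = 1725 / 1822 × 100 = 94.6762
Paasche component (current-period weights):
ΣP(Period 1)Q(Period 1) = 10×81 + 5×124 + 1×37 + 2×204 = 810 + 620 + 37 + 408 = 1875
ΣP(Period 0)Q(Period 1) = 7×81 + 7×124 + 1×37 + 2×204 = 567 + 868 + 37 + 408 = 1880
P = 1875 / 1880 × 100 = 99.7340
Fisher = √(L × P) = √(94.6762 × 99.7340) = 97.1722

97.17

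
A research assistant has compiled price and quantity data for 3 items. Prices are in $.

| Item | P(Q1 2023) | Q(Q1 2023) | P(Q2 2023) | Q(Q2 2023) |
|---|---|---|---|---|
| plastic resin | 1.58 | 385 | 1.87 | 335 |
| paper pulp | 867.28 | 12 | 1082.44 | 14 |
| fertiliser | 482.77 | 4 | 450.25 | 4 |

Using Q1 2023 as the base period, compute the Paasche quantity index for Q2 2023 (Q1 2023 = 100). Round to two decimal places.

Paasche quantity index uses current-period prices as weights.
ΣP(Q2 2023)·Q(Q2 2023) = 1.87×335 + 1082.44×14 + 450.25×4 = 626.45 + 15154.16 + 1801 = 17581.61
ΣP(Q2 2023)·Q(Q1 2023) = 1.87×385 + 1082.44×12 + 450.25×4 = 719.95 + 12989.28 + 1801 = 15510.23
Index = 17581.61 / 15510.23 × 100 = 113.3549

113.35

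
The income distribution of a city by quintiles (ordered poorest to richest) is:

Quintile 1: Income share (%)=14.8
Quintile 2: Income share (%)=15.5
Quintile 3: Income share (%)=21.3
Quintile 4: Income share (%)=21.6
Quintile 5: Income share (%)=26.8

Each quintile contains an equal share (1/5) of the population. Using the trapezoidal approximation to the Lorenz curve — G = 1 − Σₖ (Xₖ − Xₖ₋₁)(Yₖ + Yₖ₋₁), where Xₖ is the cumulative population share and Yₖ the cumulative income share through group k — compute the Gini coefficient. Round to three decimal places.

0.120

Cumulative income shares Yₖ: 0.1480, 0.3030, 0.5160, 0.7320, 1.0000
Σ (Xₖ−Xₖ₋₁)(Yₖ+Yₖ₋₁) = (1/5)(0.1480+0.0000) + (1/5)(0.3030+0.1480) + (1/5)(0.5160+0.3030) + (1/5)(0.7320+0.5160) + (1/5)(1.0000+0.7320)
  = 0.0296 + 0.0902 + 0.1638 + 0.2496 + 0.3464 = 0.8796
G = 1 − 0.8796 = 0.1204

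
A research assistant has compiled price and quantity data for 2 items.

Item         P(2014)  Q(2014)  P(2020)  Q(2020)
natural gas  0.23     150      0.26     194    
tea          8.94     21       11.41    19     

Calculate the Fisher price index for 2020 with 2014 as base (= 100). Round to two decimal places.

Laspeyres component (base-period weights):
ΣP(2020)Q(2014) = 0.26×150 + 11.41×21 = 39 + 239.61 = 278.61
ΣP(2014)Q(2014) = 0.23×150 + 8.94×21 = 34.5 + 187.74 = 222.24
L = 278.61 / 222.24 × 100 = 125.3645
Paasche component (current-period weights):
ΣP(2020)Q(2020) = 0.26×194 + 11.41×19 = 50.44 + 216.79 = 267.23
ΣP(2014)Q(2020) = 0.23×194 + 8.94×19 = 44.62 + 169.86 = 214.48
P = 267.23 / 214.48 × 100 = 124.5944
Fisher = √(L × P) = √(125.3645 × 124.5944) = 124.9788

124.98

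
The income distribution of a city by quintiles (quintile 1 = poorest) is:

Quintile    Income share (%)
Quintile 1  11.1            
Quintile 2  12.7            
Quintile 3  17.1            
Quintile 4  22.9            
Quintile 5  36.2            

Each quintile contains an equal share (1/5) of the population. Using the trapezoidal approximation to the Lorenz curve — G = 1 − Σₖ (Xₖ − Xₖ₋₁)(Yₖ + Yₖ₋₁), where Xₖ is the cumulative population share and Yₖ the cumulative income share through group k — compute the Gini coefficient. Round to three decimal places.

Cumulative income shares Yₖ: 0.1110, 0.2380, 0.4090, 0.6380, 1.0000
Σ (Xₖ−Xₖ₋₁)(Yₖ+Yₖ₋₁) = (1/5)(0.1110+0.0000) + (1/5)(0.2380+0.1110) + (1/5)(0.4090+0.2380) + (1/5)(0.6380+0.4090) + (1/5)(1.0000+0.6380)
  = 0.0222 + 0.0698 + 0.1294 + 0.2094 + 0.3276 = 0.7584
G = 1 − 0.7584 = 0.2416

0.242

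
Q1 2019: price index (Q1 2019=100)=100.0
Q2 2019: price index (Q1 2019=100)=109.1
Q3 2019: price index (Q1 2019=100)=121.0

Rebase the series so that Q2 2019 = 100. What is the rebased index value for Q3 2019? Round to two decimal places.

Rebased(Q3 2019) = 121.0 / 109.1 × 100 = 110.9074

110.91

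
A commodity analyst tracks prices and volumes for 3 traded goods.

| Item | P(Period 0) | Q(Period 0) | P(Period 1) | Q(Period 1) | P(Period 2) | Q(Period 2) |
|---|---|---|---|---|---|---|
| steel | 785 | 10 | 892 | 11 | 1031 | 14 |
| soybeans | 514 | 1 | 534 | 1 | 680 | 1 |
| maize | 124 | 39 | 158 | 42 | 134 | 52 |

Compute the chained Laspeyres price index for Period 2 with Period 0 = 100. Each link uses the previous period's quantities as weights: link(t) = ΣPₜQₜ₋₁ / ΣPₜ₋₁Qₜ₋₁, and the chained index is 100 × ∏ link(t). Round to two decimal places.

122.95

Link Period 0→Period 1:
ΣP(Period 1)Q(Period 0) = 892×10 + 534×1 + 158×39 = 8920 + 534 + 6162 = 15616
ΣP(Period 0)Q(Period 0) = 785×10 + 514×1 + 124×39 = 7850 + 514 + 4836 = 13200
link = 15616/13200 = 1.183030
Link Period 1→Period 2:
ΣP(Period 2)Q(Period 1) = 1031×11 + 680×1 + 134×42 = 11341 + 680 + 5628 = 17649
ΣP(Period 1)Q(Period 1) = 892×11 + 534×1 + 158×42 = 9812 + 534 + 6636 = 16982
link = 17649/16982 = 1.039277
Chained index = 100 × 1.183030 × 1.039277 = 122.9496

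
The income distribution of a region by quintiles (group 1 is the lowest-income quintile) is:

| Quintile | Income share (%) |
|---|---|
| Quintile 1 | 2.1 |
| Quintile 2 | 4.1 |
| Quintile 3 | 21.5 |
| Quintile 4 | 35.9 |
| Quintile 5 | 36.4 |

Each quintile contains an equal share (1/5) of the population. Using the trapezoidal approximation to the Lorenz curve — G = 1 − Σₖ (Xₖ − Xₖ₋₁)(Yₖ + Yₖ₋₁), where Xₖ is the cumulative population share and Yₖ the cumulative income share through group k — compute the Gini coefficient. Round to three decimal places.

Cumulative income shares Yₖ: 0.0210, 0.0620, 0.2770, 0.6360, 1.0000
Σ (Xₖ−Xₖ₋₁)(Yₖ+Yₖ₋₁) = (1/5)(0.0210+0.0000) + (1/5)(0.0620+0.0210) + (1/5)(0.2770+0.0620) + (1/5)(0.6360+0.2770) + (1/5)(1.0000+0.6360)
  = 0.0042 + 0.0166 + 0.0678 + 0.1826 + 0.3272 = 0.5984
G = 1 − 0.5984 = 0.4016

0.402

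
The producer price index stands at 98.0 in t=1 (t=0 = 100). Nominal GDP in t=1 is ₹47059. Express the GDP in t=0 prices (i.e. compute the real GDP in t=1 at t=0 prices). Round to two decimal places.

Real = Nominal ÷ (Index/100) = 47059 ÷ (98.0/100)
     = 47059 ÷ 0.980 = 48019.3878

48019.39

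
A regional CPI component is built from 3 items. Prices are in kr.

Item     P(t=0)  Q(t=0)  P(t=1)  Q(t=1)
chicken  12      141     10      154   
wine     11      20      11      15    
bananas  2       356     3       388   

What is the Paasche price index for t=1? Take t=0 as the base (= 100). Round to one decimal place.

Paasche price index uses current-period quantities as weights.
ΣP(t=1)·Q(t=1) = 10×154 + 11×15 + 3×388 = 1540 + 165 + 1164 = 2869
ΣP(t=0)·Q(t=1) = 12×154 + 11×15 + 2×388 = 1848 + 165 + 776 = 2789
Index = 2869 / 2789 × 100 = 102.8684

102.9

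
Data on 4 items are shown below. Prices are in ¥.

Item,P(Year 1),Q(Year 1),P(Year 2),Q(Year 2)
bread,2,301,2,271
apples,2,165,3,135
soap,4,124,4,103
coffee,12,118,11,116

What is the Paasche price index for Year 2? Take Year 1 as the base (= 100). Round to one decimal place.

100.7

Paasche price index uses current-period quantities as weights.
ΣP(Year 2)·Q(Year 2) = 2×271 + 3×135 + 4×103 + 11×116 = 542 + 405 + 412 + 1276 = 2635
ΣP(Year 1)·Q(Year 2) = 2×271 + 2×135 + 4×103 + 12×116 = 542 + 270 + 412 + 1392 = 2616
Index = 2635 / 2616 × 100 = 100.7263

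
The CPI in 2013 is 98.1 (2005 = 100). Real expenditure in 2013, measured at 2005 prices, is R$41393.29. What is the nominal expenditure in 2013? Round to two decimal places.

40606.82

Nominal = Real × (Index/100) = 41393.29 × (98.1/100)
        = 41393.29 × 0.981 = 40606.8175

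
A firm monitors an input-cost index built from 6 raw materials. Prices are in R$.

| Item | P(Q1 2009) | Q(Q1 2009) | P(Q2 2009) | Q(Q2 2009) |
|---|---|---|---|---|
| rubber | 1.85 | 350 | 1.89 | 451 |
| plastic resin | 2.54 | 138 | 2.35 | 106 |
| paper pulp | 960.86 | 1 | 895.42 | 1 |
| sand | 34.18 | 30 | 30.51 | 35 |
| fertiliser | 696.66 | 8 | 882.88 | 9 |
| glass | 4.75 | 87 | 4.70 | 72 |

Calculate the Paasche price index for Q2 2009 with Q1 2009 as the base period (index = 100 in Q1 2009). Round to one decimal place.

115.0

Paasche price index uses current-period quantities as weights.
ΣP(Q2 2009)·Q(Q2 2009) = 1.89×451 + 2.35×106 + 895.42×1 + 30.51×35 + 882.88×9 + 4.70×72 = 852.39 + 249.1 + 895.42 + 1067.85 + 7945.92 + 338.4 = 11349.08
ΣP(Q1 2009)·Q(Q2 2009) = 1.85×451 + 2.54×106 + 960.86×1 + 34.18×35 + 696.66×9 + 4.75×72 = 834.35 + 269.24 + 960.86 + 1196.3 + 6269.94 + 342 = 9872.69
Index = 11349.08 / 9872.69 × 100 = 114.9543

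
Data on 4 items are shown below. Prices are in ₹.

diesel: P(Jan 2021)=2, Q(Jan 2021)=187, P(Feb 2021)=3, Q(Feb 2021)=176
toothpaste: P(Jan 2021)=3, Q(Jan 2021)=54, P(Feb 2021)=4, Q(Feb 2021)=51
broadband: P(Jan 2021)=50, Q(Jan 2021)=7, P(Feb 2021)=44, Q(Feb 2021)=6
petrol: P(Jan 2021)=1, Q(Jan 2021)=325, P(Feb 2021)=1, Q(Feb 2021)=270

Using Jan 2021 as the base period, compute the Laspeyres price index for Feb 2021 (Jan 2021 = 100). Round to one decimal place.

116.4

Laspeyres price index uses base-period quantities as weights.
ΣP(Feb 2021)·Q(Jan 2021) = 3×187 + 4×54 + 44×7 + 1×325 = 561 + 216 + 308 + 325 = 1410
ΣP(Jan 2021)·Q(Jan 2021) = 2×187 + 3×54 + 50×7 + 1×325 = 374 + 162 + 350 + 325 = 1211
Index = 1410 / 1211 × 100 = 116.4327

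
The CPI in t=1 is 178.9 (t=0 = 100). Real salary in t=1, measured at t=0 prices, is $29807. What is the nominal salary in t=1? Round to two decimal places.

Nominal = Real × (Index/100) = 29807 × (178.9/100)
        = 29807 × 1.789 = 53324.7230

53324.72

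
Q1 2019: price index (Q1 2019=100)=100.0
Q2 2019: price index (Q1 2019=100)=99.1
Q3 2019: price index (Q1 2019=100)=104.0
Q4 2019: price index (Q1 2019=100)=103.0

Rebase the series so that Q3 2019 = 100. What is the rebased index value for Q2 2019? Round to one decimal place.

95.3

Rebased(Q2 2019) = 99.1 / 104.0 × 100 = 95.2885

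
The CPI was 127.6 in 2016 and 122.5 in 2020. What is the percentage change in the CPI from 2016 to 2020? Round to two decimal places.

-4.00%

Change = (122.5 − 127.6) / 127.6 × 100
       = -5.1 / 127.6 × 100 = -3.9969%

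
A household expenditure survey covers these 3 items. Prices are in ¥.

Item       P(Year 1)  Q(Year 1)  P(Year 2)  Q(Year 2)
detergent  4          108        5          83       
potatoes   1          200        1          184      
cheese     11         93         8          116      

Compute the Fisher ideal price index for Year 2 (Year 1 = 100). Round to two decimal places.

87.41

Laspeyres component (base-period weights):
ΣP(Year 2)Q(Year 1) = 5×108 + 1×200 + 8×93 = 540 + 200 + 744 = 1484
ΣP(Year 1)Q(Year 1) = 4×108 + 1×200 + 11×93 = 432 + 200 + 1023 = 1655
L = 1484 / 1655 × 100 = 89.6677
Paasche component (current-period weights):
ΣP(Year 2)Q(Year 2) = 5×83 + 1×184 + 8×116 = 415 + 184 + 928 = 1527
ΣP(Year 1)Q(Year 2) = 4×83 + 1×184 + 11×116 = 332 + 184 + 1276 = 1792
P = 1527 / 1792 × 100 = 85.2121
Fisher = √(L × P) = √(89.6677 × 85.2121) = 87.4115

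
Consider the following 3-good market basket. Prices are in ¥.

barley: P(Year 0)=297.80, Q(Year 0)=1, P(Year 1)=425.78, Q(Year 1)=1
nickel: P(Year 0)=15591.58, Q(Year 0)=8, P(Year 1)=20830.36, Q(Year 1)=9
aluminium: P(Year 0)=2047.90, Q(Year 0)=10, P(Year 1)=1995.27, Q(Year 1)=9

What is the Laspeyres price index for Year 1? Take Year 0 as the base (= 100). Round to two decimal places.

128.53

Laspeyres price index uses base-period quantities as weights.
ΣP(Year 1)·Q(Year 0) = 425.78×1 + 20830.36×8 + 1995.27×10 = 425.78 + 166642.88 + 19952.7 = 187021.36
ΣP(Year 0)·Q(Year 0) = 297.80×1 + 15591.58×8 + 2047.90×10 = 297.8 + 124732.64 + 20479 = 145509.44
Index = 187021.36 / 145509.44 × 100 = 128.5287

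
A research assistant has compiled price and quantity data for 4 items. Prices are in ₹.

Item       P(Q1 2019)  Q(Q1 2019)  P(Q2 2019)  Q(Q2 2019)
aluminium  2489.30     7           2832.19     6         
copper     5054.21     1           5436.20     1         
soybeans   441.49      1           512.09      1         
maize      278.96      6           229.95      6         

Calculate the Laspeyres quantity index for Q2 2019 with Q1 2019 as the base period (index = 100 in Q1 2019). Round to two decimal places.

Laspeyres quantity index uses base-period prices as weights.
ΣP(Q1 2019)·Q(Q2 2019) = 2489.30×6 + 5054.21×1 + 441.49×1 + 278.96×6 = 14935.8 + 5054.21 + 441.49 + 1673.76 = 22105.26
ΣP(Q1 2019)·Q(Q1 2019) = 2489.30×7 + 5054.21×1 + 441.49×1 + 278.96×6 = 17425.1 + 5054.21 + 441.49 + 1673.76 = 24594.56
Index = 22105.26 / 24594.56 × 100 = 89.8787

89.88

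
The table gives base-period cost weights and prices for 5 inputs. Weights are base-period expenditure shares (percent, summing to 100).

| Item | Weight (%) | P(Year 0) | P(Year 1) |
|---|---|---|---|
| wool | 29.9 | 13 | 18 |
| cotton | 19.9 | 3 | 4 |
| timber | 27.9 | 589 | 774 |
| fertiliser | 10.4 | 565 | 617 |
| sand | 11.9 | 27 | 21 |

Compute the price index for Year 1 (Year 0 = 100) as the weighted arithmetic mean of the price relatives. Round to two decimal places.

125.21

wool: 29.9 × (18/13) = 29.9 × 1.384615 = 41.4000
cotton: 19.9 × (4/3) = 19.9 × 1.333333 = 26.5333
timber: 27.9 × (774/589) = 27.9 × 1.314092 = 36.6632
fertiliser: 10.4 × (617/565) = 10.4 × 1.092035 = 11.3572
sand: 11.9 × (21/27) = 11.9 × 0.777778 = 9.2556
Index = Σ wᵢ·(p₁ᵢ/p₀ᵢ) = 41.4000 + 26.5333 + 36.6632 + 11.3572 + 9.2556 = 125.2092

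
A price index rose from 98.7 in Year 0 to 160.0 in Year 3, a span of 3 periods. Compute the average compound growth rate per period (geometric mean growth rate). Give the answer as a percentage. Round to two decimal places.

17.47%

Growth factor = (160.0/98.7)^(1/3) = (1.621074)^(1/3) = 1.174720
Growth rate = 1.174720 − 1 = 0.174720 = 17.4720%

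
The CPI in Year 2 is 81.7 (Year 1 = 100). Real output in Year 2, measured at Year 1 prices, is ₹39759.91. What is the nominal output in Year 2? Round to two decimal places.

Nominal = Real × (Index/100) = 39759.91 × (81.7/100)
        = 39759.91 × 0.817 = 32483.8465

32483.85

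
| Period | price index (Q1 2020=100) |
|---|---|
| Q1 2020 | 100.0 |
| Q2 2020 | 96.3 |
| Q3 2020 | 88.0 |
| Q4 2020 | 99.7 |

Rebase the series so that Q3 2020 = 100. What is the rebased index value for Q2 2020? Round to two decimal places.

Rebased(Q2 2020) = 96.3 / 88.0 × 100 = 109.4318

109.43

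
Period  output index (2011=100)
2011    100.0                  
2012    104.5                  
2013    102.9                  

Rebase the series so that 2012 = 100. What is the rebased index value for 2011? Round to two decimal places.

95.69

Rebased(2011) = 100.0 / 104.5 × 100 = 95.6938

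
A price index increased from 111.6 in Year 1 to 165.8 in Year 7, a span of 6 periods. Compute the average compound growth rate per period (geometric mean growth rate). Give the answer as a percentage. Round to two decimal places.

6.82%

Growth factor = (165.8/111.6)^(1/6) = (1.485663)^(1/6) = 1.068202
Growth rate = 1.068202 − 1 = 0.068202 = 6.8202%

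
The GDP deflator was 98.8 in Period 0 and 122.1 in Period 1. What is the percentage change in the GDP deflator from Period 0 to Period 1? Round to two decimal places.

23.58%

Change = (122.1 − 98.8) / 98.8 × 100
       = 23.3 / 98.8 × 100 = 23.5830%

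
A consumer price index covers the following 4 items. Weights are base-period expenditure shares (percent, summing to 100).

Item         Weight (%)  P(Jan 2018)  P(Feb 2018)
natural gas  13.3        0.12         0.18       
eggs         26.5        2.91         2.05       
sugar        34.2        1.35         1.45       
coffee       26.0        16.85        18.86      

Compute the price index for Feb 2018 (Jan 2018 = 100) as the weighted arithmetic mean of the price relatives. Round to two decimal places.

104.45

natural gas: 13.3 × (0.18/0.12) = 13.3 × 1.500000 = 19.9500
eggs: 26.5 × (2.05/2.91) = 26.5 × 0.704467 = 18.6684
sugar: 34.2 × (1.45/1.35) = 34.2 × 1.074074 = 36.7333
coffee: 26.0 × (18.86/16.85) = 26.0 × 1.119288 = 29.1015
Index = Σ wᵢ·(p₁ᵢ/p₀ᵢ) = 19.9500 + 18.6684 + 36.7333 + 29.1015 = 104.4532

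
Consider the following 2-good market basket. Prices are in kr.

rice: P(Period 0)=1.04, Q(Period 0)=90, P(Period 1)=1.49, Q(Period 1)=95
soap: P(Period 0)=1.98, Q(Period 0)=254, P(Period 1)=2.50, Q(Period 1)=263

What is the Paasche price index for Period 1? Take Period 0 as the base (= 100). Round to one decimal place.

Paasche price index uses current-period quantities as weights.
ΣP(Period 1)·Q(Period 1) = 1.49×95 + 2.50×263 = 141.55 + 657.5 = 799.05
ΣP(Period 0)·Q(Period 1) = 1.04×95 + 1.98×263 = 98.8 + 520.74 = 619.54
Index = 799.05 / 619.54 × 100 = 128.9747

129.0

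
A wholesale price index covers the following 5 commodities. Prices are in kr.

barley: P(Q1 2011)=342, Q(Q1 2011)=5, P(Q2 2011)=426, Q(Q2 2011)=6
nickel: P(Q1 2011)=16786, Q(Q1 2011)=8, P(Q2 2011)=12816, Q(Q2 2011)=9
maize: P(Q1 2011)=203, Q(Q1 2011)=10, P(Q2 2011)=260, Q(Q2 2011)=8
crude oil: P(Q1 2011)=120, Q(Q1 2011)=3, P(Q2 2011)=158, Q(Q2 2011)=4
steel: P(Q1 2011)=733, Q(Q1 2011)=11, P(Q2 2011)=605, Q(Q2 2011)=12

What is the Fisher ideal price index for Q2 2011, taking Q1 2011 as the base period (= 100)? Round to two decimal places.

78.03

Laspeyres component (base-period weights):
ΣP(Q2 2011)Q(Q1 2011) = 426×5 + 12816×8 + 260×10 + 158×3 + 605×11 = 2130 + 102528 + 2600 + 474 + 6655 = 114387
ΣP(Q1 2011)Q(Q1 2011) = 342×5 + 16786×8 + 203×10 + 120×3 + 733×11 = 1710 + 134288 + 2030 + 360 + 8063 = 146451
L = 114387 / 146451 × 100 = 78.1060
Paasche component (current-period weights):
ΣP(Q2 2011)Q(Q2 2011) = 426×6 + 12816×9 + 260×8 + 158×4 + 605×12 = 2556 + 115344 + 2080 + 632 + 7260 = 127872
ΣP(Q1 2011)Q(Q2 2011) = 342×6 + 16786×9 + 203×8 + 120×4 + 733×12 = 2052 + 151074 + 1624 + 480 + 8796 = 164026
P = 127872 / 164026 × 100 = 77.9584
Fisher = √(L × P) = √(78.1060 × 77.9584) = 78.0321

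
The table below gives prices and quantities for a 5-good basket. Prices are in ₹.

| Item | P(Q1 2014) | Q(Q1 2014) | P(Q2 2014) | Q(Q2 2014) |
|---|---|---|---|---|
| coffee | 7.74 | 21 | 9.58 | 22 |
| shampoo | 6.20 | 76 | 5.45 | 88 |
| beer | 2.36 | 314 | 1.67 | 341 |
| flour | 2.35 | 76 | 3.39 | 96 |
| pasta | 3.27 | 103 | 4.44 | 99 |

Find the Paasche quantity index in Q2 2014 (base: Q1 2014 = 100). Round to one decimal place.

109.2

Paasche quantity index uses current-period prices as weights.
ΣP(Q2 2014)·Q(Q2 2014) = 9.58×22 + 5.45×88 + 1.67×341 + 3.39×96 + 4.44×99 = 210.76 + 479.6 + 569.47 + 325.44 + 439.56 = 2024.83
ΣP(Q2 2014)·Q(Q1 2014) = 9.58×21 + 5.45×76 + 1.67×314 + 3.39×76 + 4.44×103 = 201.18 + 414.2 + 524.38 + 257.64 + 457.32 = 1854.72
Index = 2024.83 / 1854.72 × 100 = 109.1717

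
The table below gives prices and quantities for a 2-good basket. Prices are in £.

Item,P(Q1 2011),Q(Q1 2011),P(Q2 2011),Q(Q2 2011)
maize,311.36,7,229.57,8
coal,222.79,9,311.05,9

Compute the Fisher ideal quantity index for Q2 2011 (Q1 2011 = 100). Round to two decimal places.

106.32

Laspeyres component (base-period weights):
ΣP(Q1 2011)Q(Q2 2011) = 311.36×8 + 222.79×9 = 2490.88 + 2005.11 = 4495.99
ΣP(Q1 2011)Q(Q1 2011) = 311.36×7 + 222.79×9 = 2179.52 + 2005.11 = 4184.63
L = 4495.99 / 4184.63 × 100 = 107.4406
Paasche component (current-period weights):
ΣP(Q2 2011)Q(Q2 2011) = 229.57×8 + 311.05×9 = 1836.56 + 2799.45 = 4636.01
ΣP(Q2 2011)Q(Q1 2011) = 229.57×7 + 311.05×9 = 1606.99 + 2799.45 = 4406.44
P = 4636.01 / 4406.44 × 100 = 105.2099
Fisher = √(L × P) = √(107.4406 × 105.2099) = 106.3194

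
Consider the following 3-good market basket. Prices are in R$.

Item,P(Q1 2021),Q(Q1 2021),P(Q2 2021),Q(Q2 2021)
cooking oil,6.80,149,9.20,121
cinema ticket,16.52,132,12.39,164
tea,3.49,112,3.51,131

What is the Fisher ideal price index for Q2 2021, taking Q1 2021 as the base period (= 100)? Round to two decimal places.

Laspeyres component (base-period weights):
ΣP(Q2 2021)Q(Q1 2021) = 9.20×149 + 12.39×132 + 3.51×112 = 1370.8 + 1635.48 + 393.12 = 3399.4
ΣP(Q1 2021)Q(Q1 2021) = 6.80×149 + 16.52×132 + 3.49×112 = 1013.2 + 2180.64 + 390.88 = 3584.72
L = 3399.4 / 3584.72 × 100 = 94.8303
Paasche component (current-period weights):
ΣP(Q2 2021)Q(Q2 2021) = 9.20×121 + 12.39×164 + 3.51×131 = 1113.2 + 2031.96 + 459.81 = 3604.97
ΣP(Q1 2021)Q(Q2 2021) = 6.80×121 + 16.52×164 + 3.49×131 = 822.8 + 2709.28 + 457.19 = 3989.27
P = 3604.97 / 3989.27 × 100 = 90.3667
Fisher = √(L × P) = √(94.8303 × 90.3667) = 92.5716

92.57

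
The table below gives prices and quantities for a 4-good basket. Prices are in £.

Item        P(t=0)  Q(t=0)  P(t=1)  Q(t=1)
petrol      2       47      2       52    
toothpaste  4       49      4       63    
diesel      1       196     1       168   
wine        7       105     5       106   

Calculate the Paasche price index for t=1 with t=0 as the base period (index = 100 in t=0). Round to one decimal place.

83.3

Paasche price index uses current-period quantities as weights.
ΣP(t=1)·Q(t=1) = 2×52 + 4×63 + 1×168 + 5×106 = 104 + 252 + 168 + 530 = 1054
ΣP(t=0)·Q(t=1) = 2×52 + 4×63 + 1×168 + 7×106 = 104 + 252 + 168 + 742 = 1266
Index = 1054 / 1266 × 100 = 83.2543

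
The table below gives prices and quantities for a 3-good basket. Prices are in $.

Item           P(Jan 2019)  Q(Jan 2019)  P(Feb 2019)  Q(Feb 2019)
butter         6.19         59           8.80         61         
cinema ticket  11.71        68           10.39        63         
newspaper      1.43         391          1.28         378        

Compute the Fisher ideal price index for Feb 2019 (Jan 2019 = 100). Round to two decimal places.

Laspeyres component (base-period weights):
ΣP(Feb 2019)Q(Jan 2019) = 8.80×59 + 10.39×68 + 1.28×391 = 519.2 + 706.52 + 500.48 = 1726.2
ΣP(Jan 2019)Q(Jan 2019) = 6.19×59 + 11.71×68 + 1.43×391 = 365.21 + 796.28 + 559.13 = 1720.62
L = 1726.2 / 1720.62 × 100 = 100.3243
Paasche component (current-period weights):
ΣP(Feb 2019)Q(Feb 2019) = 8.80×61 + 10.39×63 + 1.28×378 = 536.8 + 654.57 + 483.84 = 1675.21
ΣP(Jan 2019)Q(Feb 2019) = 6.19×61 + 11.71×63 + 1.43×378 = 377.59 + 737.73 + 540.54 = 1655.86
P = 1675.21 / 1655.86 × 100 = 101.1686
Fisher = √(L × P) = √(100.3243 × 101.1686) = 100.7456

100.75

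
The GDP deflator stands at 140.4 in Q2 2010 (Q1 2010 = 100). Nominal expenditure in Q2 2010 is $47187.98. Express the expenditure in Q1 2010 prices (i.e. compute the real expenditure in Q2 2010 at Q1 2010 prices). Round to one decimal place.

33609.7

Real = Nominal ÷ (Index/100) = 47187.98 ÷ (140.4/100)
     = 47187.98 ÷ 1.404 = 33609.6724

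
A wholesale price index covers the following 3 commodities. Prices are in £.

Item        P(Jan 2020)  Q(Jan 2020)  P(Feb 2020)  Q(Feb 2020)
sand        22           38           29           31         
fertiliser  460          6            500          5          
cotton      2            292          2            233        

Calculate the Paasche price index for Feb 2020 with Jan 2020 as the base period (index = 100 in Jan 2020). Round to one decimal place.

Paasche price index uses current-period quantities as weights.
ΣP(Feb 2020)·Q(Feb 2020) = 29×31 + 500×5 + 2×233 = 899 + 2500 + 466 = 3865
ΣP(Jan 2020)·Q(Feb 2020) = 22×31 + 460×5 + 2×233 = 682 + 2300 + 466 = 3448
Index = 3865 / 3448 × 100 = 112.0940

112.1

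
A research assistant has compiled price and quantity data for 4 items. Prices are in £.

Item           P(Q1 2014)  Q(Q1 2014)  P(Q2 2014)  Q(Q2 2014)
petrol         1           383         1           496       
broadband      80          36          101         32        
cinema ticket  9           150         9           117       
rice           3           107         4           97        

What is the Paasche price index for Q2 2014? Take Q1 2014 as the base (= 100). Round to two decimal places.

Paasche price index uses current-period quantities as weights.
ΣP(Q2 2014)·Q(Q2 2014) = 1×496 + 101×32 + 9×117 + 4×97 = 496 + 3232 + 1053 + 388 = 5169
ΣP(Q1 2014)·Q(Q2 2014) = 1×496 + 80×32 + 9×117 + 3×97 = 496 + 2560 + 1053 + 291 = 4400
Index = 5169 / 4400 × 100 = 117.4773

117.48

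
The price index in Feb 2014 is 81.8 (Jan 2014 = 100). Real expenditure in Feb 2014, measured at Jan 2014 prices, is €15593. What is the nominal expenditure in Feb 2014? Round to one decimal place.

Nominal = Real × (Index/100) = 15593 × (81.8/100)
        = 15593 × 0.818 = 12755.0740

12755.1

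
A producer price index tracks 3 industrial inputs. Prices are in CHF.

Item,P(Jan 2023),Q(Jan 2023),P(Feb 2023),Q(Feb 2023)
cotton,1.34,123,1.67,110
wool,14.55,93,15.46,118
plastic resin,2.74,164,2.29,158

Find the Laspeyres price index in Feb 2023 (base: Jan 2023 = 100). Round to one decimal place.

Laspeyres price index uses base-period quantities as weights.
ΣP(Feb 2023)·Q(Jan 2023) = 1.67×123 + 15.46×93 + 2.29×164 = 205.41 + 1437.78 + 375.56 = 2018.75
ΣP(Jan 2023)·Q(Jan 2023) = 1.34×123 + 14.55×93 + 2.74×164 = 164.82 + 1353.15 + 449.36 = 1967.33
Index = 2018.75 / 1967.33 × 100 = 102.6137

102.6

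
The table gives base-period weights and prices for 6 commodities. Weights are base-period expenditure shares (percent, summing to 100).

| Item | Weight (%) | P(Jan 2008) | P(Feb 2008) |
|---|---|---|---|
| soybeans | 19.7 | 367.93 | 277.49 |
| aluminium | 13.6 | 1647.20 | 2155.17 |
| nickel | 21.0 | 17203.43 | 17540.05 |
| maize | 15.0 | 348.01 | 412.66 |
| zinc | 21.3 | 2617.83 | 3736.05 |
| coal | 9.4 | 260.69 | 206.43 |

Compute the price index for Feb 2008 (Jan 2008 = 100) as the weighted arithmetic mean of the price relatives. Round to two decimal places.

soybeans: 19.7 × (277.49/367.93) = 19.7 × 0.754192 = 14.8576
aluminium: 13.6 × (2155.17/1647.20) = 13.6 × 1.308384 = 17.7940
nickel: 21.0 × (17540.05/17203.43) = 21.0 × 1.019567 = 21.4109
maize: 15.0 × (412.66/348.01) = 15.0 × 1.185771 = 17.7866
zinc: 21.3 × (3736.05/2617.83) = 21.3 × 1.427155 = 30.3984
coal: 9.4 × (206.43/260.69) = 9.4 × 0.791860 = 7.4435
Index = Σ wᵢ·(p₁ᵢ/p₀ᵢ) = 14.8576 + 17.7940 + 21.4109 + 17.7866 + 30.3984 + 7.4435 = 109.6910

109.69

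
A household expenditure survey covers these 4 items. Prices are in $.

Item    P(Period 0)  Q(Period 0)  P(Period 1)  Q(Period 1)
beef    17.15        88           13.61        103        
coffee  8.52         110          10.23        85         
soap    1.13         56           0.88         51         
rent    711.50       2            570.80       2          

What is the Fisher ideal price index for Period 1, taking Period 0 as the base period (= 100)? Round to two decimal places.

Laspeyres component (base-period weights):
ΣP(Period 1)Q(Period 0) = 13.61×88 + 10.23×110 + 0.88×56 + 570.80×2 = 1197.68 + 1125.3 + 49.28 + 1141.6 = 3513.86
ΣP(Period 0)Q(Period 0) = 17.15×88 + 8.52×110 + 1.13×56 + 711.50×2 = 1509.2 + 937.2 + 63.28 + 1423 = 3932.68
L = 3513.86 / 3932.68 × 100 = 89.3503
Paasche component (current-period weights):
ΣP(Period 1)Q(Period 1) = 13.61×103 + 10.23×85 + 0.88×51 + 570.80×2 = 1401.83 + 869.55 + 44.88 + 1141.6 = 3457.86
ΣP(Period 0)Q(Period 1) = 17.15×103 + 8.52×85 + 1.13×51 + 711.50×2 = 1766.45 + 724.2 + 57.63 + 1423 = 3971.28
P = 3457.86 / 3971.28 × 100 = 87.0717
Fisher = √(L × P) = √(89.3503 × 87.0717) = 88.2036

88.20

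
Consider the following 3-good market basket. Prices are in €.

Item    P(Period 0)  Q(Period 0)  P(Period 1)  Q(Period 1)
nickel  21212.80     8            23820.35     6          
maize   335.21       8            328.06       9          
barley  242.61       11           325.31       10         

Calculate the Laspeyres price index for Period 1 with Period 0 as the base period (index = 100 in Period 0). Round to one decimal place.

112.4

Laspeyres price index uses base-period quantities as weights.
ΣP(Period 1)·Q(Period 0) = 23820.35×8 + 328.06×8 + 325.31×11 = 190562.8 + 2624.48 + 3578.41 = 196765.69
ΣP(Period 0)·Q(Period 0) = 21212.80×8 + 335.21×8 + 242.61×11 = 169702.4 + 2681.68 + 2668.71 = 175052.79
Index = 196765.69 / 175052.79 × 100 = 112.4036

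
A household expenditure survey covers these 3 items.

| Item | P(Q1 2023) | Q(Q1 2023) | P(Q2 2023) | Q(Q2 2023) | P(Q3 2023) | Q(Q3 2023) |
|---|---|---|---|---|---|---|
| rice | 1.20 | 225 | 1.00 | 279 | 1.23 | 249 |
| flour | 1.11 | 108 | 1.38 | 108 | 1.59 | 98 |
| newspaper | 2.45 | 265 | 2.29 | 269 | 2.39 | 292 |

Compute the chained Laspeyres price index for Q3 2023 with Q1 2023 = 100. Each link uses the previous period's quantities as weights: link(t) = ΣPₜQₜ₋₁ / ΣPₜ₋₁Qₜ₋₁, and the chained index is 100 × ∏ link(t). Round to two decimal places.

104.68

Link Q1 2023→Q2 2023:
ΣP(Q2 2023)Q(Q1 2023) = 1.00×225 + 1.38×108 + 2.29×265 = 225 + 149.04 + 606.85 = 980.89
ΣP(Q1 2023)Q(Q1 2023) = 1.20×225 + 1.11×108 + 2.45×265 = 270 + 119.88 + 649.25 = 1039.13
link = 980.89/1039.13 = 0.943953
Link Q2 2023→Q3 2023:
ΣP(Q3 2023)Q(Q2 2023) = 1.23×279 + 1.59×108 + 2.39×269 = 343.17 + 171.72 + 642.91 = 1157.8
ΣP(Q2 2023)Q(Q2 2023) = 1.00×279 + 1.38×108 + 2.29×269 = 279 + 149.04 + 616.01 = 1044.05
link = 1157.8/1044.05 = 1.108951
Chained index = 100 × 0.943953 × 1.108951 = 104.6797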